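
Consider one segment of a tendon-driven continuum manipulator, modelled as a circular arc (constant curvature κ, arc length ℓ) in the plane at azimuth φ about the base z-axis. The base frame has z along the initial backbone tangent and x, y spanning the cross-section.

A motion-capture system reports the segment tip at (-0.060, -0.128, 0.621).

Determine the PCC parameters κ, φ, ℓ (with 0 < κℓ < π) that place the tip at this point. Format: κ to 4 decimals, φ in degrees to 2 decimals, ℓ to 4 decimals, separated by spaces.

ρ = √(x²+y²) = √(-0.060² + -0.128²) = 0.14136
φ = atan2(y, x) mod 360° = atan2(-0.128, -0.060) = 244.8852°
|p|² = ρ² + z² = 0.14136² + 0.621² = 0.40563
κ = 2ρ / |p|² = 2×0.14136 / 0.40563 = 0.69702
θ = 2·atan2(ρ, z) = 2·atan2(0.14136, 0.621) = 0.44765 rad
ℓ = θ/κ = 0.44765/0.69702 = 0.64224

0.6970 244.89 0.6422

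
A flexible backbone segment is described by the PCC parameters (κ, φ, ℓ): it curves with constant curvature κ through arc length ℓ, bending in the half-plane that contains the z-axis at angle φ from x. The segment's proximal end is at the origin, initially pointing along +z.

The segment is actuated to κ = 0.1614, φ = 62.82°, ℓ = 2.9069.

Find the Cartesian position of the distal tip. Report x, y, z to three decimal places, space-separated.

θ = κ·ℓ = 0.1614 × 2.9069 = 0.46917 rad
ρ = (1 − cos θ)/κ = (1 − 0.89194)/0.1614 = 0.66950
z = sin θ / κ = 0.45215/0.1614 = 2.80142
x = ρ cos φ = 0.66950 × cos(62.82°) = 0.30582
y = ρ sin φ = 0.66950 × sin(62.82°) = 0.59557

0.306 0.596 2.801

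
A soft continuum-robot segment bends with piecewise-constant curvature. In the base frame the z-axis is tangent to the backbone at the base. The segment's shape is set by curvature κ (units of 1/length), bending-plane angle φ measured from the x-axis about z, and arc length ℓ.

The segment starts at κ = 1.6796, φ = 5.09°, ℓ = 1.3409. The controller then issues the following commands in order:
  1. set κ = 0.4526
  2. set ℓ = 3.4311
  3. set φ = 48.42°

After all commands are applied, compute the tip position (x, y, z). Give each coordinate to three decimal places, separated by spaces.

initial: κ=1.6796, φ=5.09°, ℓ=1.3409
cmd 1: set κ=0.4526 → (κ,φ,ℓ)=(0.4526,5.09°,1.3409) → tip=(0.3930,0.0350,1.2601)
cmd 2: set ℓ=3.4311 → (κ,φ,ℓ)=(0.4526,5.09°,3.4311) → tip=(2.1614,0.1925,2.2091)
cmd 3: set φ=48.42° → (κ,φ,ℓ)=(0.4526,48.42°,3.4311) → tip=(1.4401,1.6232,2.2091)

1.440 1.623 2.209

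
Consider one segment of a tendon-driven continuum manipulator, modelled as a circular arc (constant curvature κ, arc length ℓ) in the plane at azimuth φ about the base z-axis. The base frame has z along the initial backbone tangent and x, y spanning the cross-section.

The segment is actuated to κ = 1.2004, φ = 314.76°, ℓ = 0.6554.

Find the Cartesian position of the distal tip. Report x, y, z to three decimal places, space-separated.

θ = κ·ℓ = 1.2004 × 0.6554 = 0.78674 rad
ρ = (1 − cos θ)/κ = (1 − 0.70616)/1.2004 = 0.24479
z = sin θ / κ = 0.70806/1.2004 = 0.58985
x = ρ cos φ = 0.24479 × cos(314.76°) = 0.17237
y = ρ sin φ = 0.24479 × sin(314.76°) = -0.17382

0.172 -0.174 0.590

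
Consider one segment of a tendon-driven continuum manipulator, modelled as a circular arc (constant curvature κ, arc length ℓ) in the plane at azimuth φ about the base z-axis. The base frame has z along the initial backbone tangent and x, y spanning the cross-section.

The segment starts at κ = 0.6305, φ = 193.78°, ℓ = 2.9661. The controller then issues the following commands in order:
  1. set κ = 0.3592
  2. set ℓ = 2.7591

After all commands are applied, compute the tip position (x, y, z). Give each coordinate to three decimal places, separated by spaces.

-1.223 -0.300 2.329

initial: κ=0.6305, φ=193.78°, ℓ=2.9661
cmd 1: set κ=0.3592 → (κ,φ,ℓ)=(0.3592,193.78°,2.9661) → tip=(-1.3948,-0.3421,2.4360)
cmd 2: set ℓ=2.7591 → (κ,φ,ℓ)=(0.3592,193.78°,2.7591) → tip=(-1.2227,-0.2999,2.3291)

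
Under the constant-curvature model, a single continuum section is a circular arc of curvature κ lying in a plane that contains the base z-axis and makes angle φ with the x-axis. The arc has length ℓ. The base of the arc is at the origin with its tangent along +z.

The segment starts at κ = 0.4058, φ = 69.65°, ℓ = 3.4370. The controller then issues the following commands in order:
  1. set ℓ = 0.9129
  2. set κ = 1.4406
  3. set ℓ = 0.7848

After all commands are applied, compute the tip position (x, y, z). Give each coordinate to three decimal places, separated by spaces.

initial: κ=0.4058, φ=69.65°, ℓ=3.4370
cmd 1: set ℓ=0.9129 → (κ,φ,ℓ)=(0.4058,69.65°,0.9129) → tip=(0.0581,0.1567,0.8922)
cmd 2: set κ=1.4406 → (κ,φ,ℓ)=(1.4406,69.65°,0.9129) → tip=(0.1803,0.4862,0.6716)
cmd 3: set ℓ=0.7848 → (κ,φ,ℓ)=(1.4406,69.65°,0.7848) → tip=(0.1385,0.3735,0.6280)

0.139 0.373 0.628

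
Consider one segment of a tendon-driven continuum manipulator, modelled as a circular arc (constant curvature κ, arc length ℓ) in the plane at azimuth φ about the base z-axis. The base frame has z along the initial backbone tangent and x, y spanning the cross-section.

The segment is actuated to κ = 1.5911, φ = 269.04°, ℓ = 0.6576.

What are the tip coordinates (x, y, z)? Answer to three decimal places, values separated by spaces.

-0.005 -0.314 0.544

θ = κ·ℓ = 1.5911 × 0.6576 = 1.04631 rad
ρ = (1 − cos θ)/κ = (1 − 0.50077)/1.5911 = 0.31376
z = sin θ / κ = 0.86558/1.5911 = 0.54401
x = ρ cos φ = 0.31376 × cos(269.04°) = -0.00526
y = ρ sin φ = 0.31376 × sin(269.04°) = -0.31372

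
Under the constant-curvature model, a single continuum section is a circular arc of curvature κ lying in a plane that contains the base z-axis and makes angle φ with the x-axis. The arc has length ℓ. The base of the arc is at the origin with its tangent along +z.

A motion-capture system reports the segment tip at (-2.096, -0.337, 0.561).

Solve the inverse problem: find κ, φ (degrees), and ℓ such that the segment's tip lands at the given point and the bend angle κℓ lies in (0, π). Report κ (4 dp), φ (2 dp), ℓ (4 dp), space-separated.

ρ = √(x²+y²) = √(-2.096² + -0.337²) = 2.12292
φ = atan2(y, x) mod 360° = atan2(-0.337, -2.096) = 189.1340°
|p|² = ρ² + z² = 2.12292² + 0.561² = 4.82151
κ = 2ρ / |p|² = 2×2.12292 / 4.82151 = 0.88060
θ = 2·atan2(ρ, z) = 2·atan2(2.12292, 0.561) = 2.62489 rad
ℓ = θ/κ = 2.62489/0.88060 = 2.98078

0.8806 189.13 2.9808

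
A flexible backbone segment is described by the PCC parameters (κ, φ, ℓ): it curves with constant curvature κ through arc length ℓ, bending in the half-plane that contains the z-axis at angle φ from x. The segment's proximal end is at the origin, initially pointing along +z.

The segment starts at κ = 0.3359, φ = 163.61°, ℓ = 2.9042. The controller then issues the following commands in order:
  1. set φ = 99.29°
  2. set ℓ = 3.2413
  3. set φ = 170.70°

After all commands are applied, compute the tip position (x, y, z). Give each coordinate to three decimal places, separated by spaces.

initial: κ=0.3359, φ=163.61°, ℓ=2.9042
cmd 1: set φ=99.29° → (κ,φ,ℓ)=(0.3359,99.29°,2.9042) → tip=(-0.2111,1.2906,2.4650)
cmd 2: set ℓ=3.2413 → (κ,φ,ℓ)=(0.3359,99.29°,3.2413) → tip=(-0.2578,1.5760,2.6378)
cmd 3: set φ=170.70° → (κ,φ,ℓ)=(0.3359,170.70°,3.2413) → tip=(-1.5759,0.2581,2.6378)

-1.576 0.258 2.638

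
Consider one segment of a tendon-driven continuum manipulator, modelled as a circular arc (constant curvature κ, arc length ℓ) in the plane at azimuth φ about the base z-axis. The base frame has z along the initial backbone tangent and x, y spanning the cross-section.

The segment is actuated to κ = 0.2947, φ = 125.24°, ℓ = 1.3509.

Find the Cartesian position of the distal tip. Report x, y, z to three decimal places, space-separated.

-0.153 0.217 1.315

θ = κ·ℓ = 0.2947 × 1.3509 = 0.39811 rad
ρ = (1 − cos θ)/κ = (1 − 0.92180)/0.2947 = 0.26537
z = sin θ / κ = 0.38768/0.2947 = 1.31550
x = ρ cos φ = 0.26537 × cos(125.24°) = -0.15312
y = ρ sin φ = 0.26537 × sin(125.24°) = 0.21674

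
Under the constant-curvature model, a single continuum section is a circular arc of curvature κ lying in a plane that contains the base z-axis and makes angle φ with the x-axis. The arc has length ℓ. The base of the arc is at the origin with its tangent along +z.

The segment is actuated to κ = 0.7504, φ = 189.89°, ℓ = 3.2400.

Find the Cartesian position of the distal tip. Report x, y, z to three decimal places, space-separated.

-2.308 -0.402 0.869

θ = κ·ℓ = 0.7504 × 3.2400 = 2.43130 rad
ρ = (1 − cos θ)/κ = (1 − -0.75817)/0.7504 = 2.34298
z = sin θ / κ = 0.65206/0.7504 = 0.86895
x = ρ cos φ = 2.34298 × cos(189.89°) = -2.30816
y = ρ sin φ = 2.34298 × sin(189.89°) = -0.40242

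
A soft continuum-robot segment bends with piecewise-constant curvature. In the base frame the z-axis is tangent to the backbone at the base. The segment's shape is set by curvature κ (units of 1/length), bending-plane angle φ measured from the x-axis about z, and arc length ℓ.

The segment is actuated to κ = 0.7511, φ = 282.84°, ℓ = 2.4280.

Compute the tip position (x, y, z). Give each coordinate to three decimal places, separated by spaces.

θ = κ·ℓ = 0.7511 × 2.4280 = 1.82367 rad
ρ = (1 − cos θ)/κ = (1 − -0.25019)/0.7511 = 1.66448
z = sin θ / κ = 0.96820/0.7511 = 1.28904
x = ρ cos φ = 1.66448 × cos(282.84°) = 0.36990
y = ρ sin φ = 1.66448 × sin(282.84°) = -1.62286

0.370 -1.623 1.289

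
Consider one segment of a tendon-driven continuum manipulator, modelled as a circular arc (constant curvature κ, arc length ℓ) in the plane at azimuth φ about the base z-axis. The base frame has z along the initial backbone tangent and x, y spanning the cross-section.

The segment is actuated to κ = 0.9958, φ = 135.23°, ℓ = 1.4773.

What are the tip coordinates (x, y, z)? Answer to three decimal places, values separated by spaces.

-0.642 0.637 0.999

θ = κ·ℓ = 0.9958 × 1.4773 = 1.47110 rad
ρ = (1 − cos θ)/κ = (1 − 0.09954)/0.9958 = 0.90426
z = sin θ / κ = 0.99503/0.9958 = 0.99923
x = ρ cos φ = 0.90426 × cos(135.23°) = -0.64197
y = ρ sin φ = 0.90426 × sin(135.23°) = 0.63684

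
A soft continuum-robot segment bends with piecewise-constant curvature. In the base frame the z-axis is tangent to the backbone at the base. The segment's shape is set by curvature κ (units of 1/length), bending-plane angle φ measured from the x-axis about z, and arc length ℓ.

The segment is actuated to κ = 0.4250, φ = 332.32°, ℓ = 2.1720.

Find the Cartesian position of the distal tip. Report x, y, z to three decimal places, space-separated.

0.826 -0.434 1.876

θ = κ·ℓ = 0.4250 × 2.1720 = 0.92310 rad
ρ = (1 − cos θ)/κ = (1 − 0.60335)/0.4250 = 0.93329
z = sin θ / κ = 0.79748/0.4250 = 1.87641
x = ρ cos φ = 0.93329 × cos(332.32°) = 0.82648
y = ρ sin φ = 0.93329 × sin(332.32°) = -0.43354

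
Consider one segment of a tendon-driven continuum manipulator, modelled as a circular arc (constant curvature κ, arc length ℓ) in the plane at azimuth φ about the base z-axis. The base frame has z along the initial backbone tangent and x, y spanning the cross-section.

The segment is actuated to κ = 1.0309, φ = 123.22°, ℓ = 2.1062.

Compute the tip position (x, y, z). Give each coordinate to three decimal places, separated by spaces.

-0.832 1.270 0.800

θ = κ·ℓ = 1.0309 × 2.1062 = 2.17128 rad
ρ = (1 − cos θ)/κ = (1 − -0.56504)/1.0309 = 1.51813
z = sin θ / κ = 0.82506/1.0309 = 0.80033
x = ρ cos φ = 1.51813 × cos(123.22°) = -0.83172
y = ρ sin φ = 1.51813 × sin(123.22°) = 1.27003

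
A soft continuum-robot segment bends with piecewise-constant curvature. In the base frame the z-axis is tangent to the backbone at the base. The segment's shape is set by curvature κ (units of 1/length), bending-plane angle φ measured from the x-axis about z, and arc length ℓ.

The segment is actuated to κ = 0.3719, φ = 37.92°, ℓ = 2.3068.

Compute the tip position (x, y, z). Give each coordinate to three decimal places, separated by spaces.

0.734 0.572 2.034

θ = κ·ℓ = 0.3719 × 2.3068 = 0.85790 rad
ρ = (1 − cos θ)/κ = (1 − 0.65403)/0.3719 = 0.93028
z = sin θ / κ = 0.75647/0.3719 = 2.03407
x = ρ cos φ = 0.93028 × cos(37.92°) = 0.73387
y = ρ sin φ = 0.93028 × sin(37.92°) = 0.57171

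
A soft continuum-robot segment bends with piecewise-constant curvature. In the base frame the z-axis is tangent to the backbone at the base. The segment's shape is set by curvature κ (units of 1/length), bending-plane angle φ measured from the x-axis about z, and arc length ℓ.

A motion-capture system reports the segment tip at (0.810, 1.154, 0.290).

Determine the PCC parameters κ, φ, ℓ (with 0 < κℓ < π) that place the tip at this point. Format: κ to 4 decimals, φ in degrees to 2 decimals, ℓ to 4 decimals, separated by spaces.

1.3610 54.93 2.0103

ρ = √(x²+y²) = √(0.810² + 1.154²) = 1.40990
φ = atan2(y, x) mod 360° = atan2(1.154, 0.810) = 54.9347°
|p|² = ρ² + z² = 1.40990² + 0.290² = 2.07192
κ = 2ρ / |p|² = 2×1.40990 / 2.07192 = 1.36096
θ = 2·atan2(ρ, z) = 2·atan2(1.40990, 0.290) = 2.73587 rad
ℓ = θ/κ = 2.73587/1.36096 = 2.01025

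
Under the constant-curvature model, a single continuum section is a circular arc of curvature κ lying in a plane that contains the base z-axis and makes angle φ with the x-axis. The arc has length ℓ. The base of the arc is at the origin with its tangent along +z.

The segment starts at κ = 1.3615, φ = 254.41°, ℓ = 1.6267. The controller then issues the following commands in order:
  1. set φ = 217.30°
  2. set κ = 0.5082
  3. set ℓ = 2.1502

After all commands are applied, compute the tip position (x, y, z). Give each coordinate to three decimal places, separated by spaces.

-0.845 -0.644 1.747

initial: κ=1.3615, φ=254.41°, ℓ=1.6267
cmd 1: set φ=217.30° → (κ,φ,ℓ)=(1.3615,217.30°,1.6267) → tip=(-0.9350,-0.7123,0.5874)
cmd 2: set κ=0.5082 → (κ,φ,ℓ)=(0.5082,217.30°,1.6267) → tip=(-0.5051,-0.3848,1.4476)
cmd 3: set ℓ=2.1502 → (κ,φ,ℓ)=(0.5082,217.30°,2.1502) → tip=(-0.8452,-0.6438,1.7471)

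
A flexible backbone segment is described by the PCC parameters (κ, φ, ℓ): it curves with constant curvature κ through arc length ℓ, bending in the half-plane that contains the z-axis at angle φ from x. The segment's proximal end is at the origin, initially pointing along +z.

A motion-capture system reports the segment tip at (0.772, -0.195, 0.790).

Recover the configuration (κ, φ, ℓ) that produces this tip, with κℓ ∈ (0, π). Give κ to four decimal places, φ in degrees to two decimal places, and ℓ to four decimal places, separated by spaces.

ρ = √(x²+y²) = √(0.772² + -0.195²) = 0.79625
φ = atan2(y, x) mod 360° = atan2(-0.195, 0.772) = 345.8241°
|p|² = ρ² + z² = 0.79625² + 0.790² = 1.25811
κ = 2ρ / |p|² = 2×0.79625 / 1.25811 = 1.26578
θ = 2·atan2(ρ, z) = 2·atan2(0.79625, 0.790) = 1.57867 rad
ℓ = θ/κ = 1.57867/1.26578 = 1.24719

1.2658 345.82 1.2472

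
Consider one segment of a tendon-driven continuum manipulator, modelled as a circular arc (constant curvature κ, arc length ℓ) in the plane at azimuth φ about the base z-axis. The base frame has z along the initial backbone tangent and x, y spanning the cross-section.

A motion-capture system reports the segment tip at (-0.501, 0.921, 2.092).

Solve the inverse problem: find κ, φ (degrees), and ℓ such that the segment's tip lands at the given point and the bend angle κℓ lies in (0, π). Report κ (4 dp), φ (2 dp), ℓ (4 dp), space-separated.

0.3829 118.55 2.4264

ρ = √(x²+y²) = √(-0.501² + 0.921²) = 1.04845
φ = atan2(y, x) mod 360° = atan2(0.921, -0.501) = 118.5450°
|p|² = ρ² + z² = 1.04845² + 2.092² = 5.47571
κ = 2ρ / |p|² = 2×1.04845 / 5.47571 = 0.38295
θ = 2·atan2(ρ, z) = 2·atan2(1.04845, 2.092) = 0.92917 rad
ℓ = θ/κ = 0.92917/0.38295 = 2.42637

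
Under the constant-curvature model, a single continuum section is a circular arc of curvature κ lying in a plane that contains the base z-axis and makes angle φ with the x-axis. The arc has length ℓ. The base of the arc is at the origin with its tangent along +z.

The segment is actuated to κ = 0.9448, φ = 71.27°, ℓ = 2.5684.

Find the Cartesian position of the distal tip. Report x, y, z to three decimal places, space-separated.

θ = κ·ℓ = 0.9448 × 2.5684 = 2.42662 rad
ρ = (1 − cos θ)/κ = (1 − -0.75511)/0.9448 = 1.85766
z = sin θ / κ = 0.65559/0.9448 = 0.69390
x = ρ cos φ = 1.85766 × cos(71.27°) = 0.59651
y = ρ sin φ = 1.85766 × sin(71.27°) = 1.75928

0.597 1.759 0.694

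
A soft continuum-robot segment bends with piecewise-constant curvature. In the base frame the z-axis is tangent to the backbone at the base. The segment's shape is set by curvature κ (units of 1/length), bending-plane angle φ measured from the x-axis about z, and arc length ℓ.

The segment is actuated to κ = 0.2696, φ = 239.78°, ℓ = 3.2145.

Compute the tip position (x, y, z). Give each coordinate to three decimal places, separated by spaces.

θ = κ·ℓ = 0.2696 × 3.2145 = 0.86663 rad
ρ = (1 − cos θ)/κ = (1 − 0.64740)/0.2696 = 1.30787
z = sin θ / κ = 0.76215/0.2696 = 2.82697
x = ρ cos φ = 1.30787 × cos(239.78°) = -0.65828
y = ρ sin φ = 1.30787 × sin(239.78°) = -1.13013

-0.658 -1.130 2.827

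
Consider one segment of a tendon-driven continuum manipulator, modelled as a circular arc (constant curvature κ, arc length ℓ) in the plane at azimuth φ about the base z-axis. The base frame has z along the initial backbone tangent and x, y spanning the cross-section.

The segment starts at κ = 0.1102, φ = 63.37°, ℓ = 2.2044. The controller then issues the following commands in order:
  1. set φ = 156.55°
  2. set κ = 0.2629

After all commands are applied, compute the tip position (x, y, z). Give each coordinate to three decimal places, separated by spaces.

initial: κ=0.1102, φ=63.37°, ℓ=2.2044
cmd 1: set φ=156.55° → (κ,φ,ℓ)=(0.1102,156.55°,2.2044) → tip=(-0.2444,0.1060,2.1828)
cmd 2: set κ=0.2629 → (κ,φ,ℓ)=(0.2629,156.55°,2.2044) → tip=(-0.5698,0.2472,2.0831)

-0.570 0.247 2.083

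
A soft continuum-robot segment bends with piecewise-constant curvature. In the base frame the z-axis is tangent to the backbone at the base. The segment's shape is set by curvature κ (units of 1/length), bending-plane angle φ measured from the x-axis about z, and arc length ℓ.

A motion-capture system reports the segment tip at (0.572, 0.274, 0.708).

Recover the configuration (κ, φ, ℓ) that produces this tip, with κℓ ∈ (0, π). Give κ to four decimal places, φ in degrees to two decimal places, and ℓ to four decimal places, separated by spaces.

1.4039 25.60 1.0407

ρ = √(x²+y²) = √(0.572² + 0.274²) = 0.63424
φ = atan2(y, x) mod 360° = atan2(0.274, 0.572) = 25.5954°
|p|² = ρ² + z² = 0.63424² + 0.708² = 0.90352
κ = 2ρ / |p|² = 2×0.63424 / 0.90352 = 1.40392
θ = 2·atan2(ρ, z) = 2·atan2(0.63424, 0.708) = 1.46100 rad
ℓ = θ/κ = 1.46100/1.40392 = 1.04065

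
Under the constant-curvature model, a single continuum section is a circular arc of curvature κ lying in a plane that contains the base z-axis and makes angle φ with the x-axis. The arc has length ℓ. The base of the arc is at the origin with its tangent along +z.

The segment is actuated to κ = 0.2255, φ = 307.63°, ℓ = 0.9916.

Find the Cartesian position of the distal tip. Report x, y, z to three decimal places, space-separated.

θ = κ·ℓ = 0.2255 × 0.9916 = 0.22361 rad
ρ = (1 − cos θ)/κ = (1 − 0.97510)/0.2255 = 0.11040
z = sin θ / κ = 0.22175/0.2255 = 0.98336
x = ρ cos φ = 0.11040 × cos(307.63°) = 0.06741
y = ρ sin φ = 0.11040 × sin(307.63°) = -0.08744

0.067 -0.087 0.983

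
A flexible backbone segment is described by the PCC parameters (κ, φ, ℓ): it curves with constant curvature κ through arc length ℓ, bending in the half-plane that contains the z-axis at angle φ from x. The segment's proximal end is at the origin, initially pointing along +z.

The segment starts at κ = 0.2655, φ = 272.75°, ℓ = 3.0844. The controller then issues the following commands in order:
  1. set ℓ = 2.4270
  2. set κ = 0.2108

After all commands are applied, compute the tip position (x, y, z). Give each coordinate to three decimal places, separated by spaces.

initial: κ=0.2655, φ=272.75°, ℓ=3.0844
cmd 1: set ℓ=2.4270 → (κ,φ,ℓ)=(0.2655,272.75°,2.4270) → tip=(0.0362,-0.7544,2.2625)
cmd 2: set κ=0.2108 → (κ,φ,ℓ)=(0.2108,272.75°,2.4270) → tip=(0.0291,-0.6067,2.3225)

0.029 -0.607 2.323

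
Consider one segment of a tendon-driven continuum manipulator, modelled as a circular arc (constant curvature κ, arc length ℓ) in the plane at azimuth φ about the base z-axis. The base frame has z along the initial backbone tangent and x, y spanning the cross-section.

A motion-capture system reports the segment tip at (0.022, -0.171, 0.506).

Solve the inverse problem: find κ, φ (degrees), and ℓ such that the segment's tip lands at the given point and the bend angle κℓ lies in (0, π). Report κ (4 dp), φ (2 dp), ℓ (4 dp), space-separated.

1.2067 277.33 0.5443

ρ = √(x²+y²) = √(0.022² + -0.171²) = 0.17241
φ = atan2(y, x) mod 360° = atan2(-0.171, 0.022) = 277.3311°
|p|² = ρ² + z² = 0.17241² + 0.506² = 0.28576
κ = 2ρ / |p|² = 2×0.17241 / 0.28576 = 1.20667
θ = 2·atan2(ρ, z) = 2·atan2(0.17241, 0.506) = 0.65679 rad
ℓ = θ/κ = 0.65679/1.20667 = 0.54430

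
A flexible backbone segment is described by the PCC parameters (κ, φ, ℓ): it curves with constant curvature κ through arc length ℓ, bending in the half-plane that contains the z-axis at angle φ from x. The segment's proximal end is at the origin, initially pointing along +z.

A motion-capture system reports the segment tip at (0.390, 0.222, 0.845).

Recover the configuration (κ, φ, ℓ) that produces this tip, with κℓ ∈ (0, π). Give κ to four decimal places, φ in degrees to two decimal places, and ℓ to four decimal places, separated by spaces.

0.9805 29.65 0.9959

ρ = √(x²+y²) = √(0.390² + 0.222²) = 0.44876
φ = atan2(y, x) mod 360° = atan2(0.222, 0.390) = 29.6499°
|p|² = ρ² + z² = 0.44876² + 0.845² = 0.91541
κ = 2ρ / |p|² = 2×0.44876 / 0.91541 = 0.98045
θ = 2·atan2(ρ, z) = 2·atan2(0.44876, 0.845) = 0.97639 rad
ℓ = θ/κ = 0.97639/0.98045 = 0.99586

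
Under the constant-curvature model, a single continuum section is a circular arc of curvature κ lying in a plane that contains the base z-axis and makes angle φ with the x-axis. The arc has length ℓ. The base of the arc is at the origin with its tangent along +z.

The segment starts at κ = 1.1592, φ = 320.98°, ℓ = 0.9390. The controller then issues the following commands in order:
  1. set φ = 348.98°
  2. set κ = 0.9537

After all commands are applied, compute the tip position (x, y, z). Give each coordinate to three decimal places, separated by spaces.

initial: κ=1.1592, φ=320.98°, ℓ=0.9390
cmd 1: set φ=348.98° → (κ,φ,ℓ)=(1.1592,348.98°,0.9390) → tip=(0.4540,-0.0884,0.7643)
cmd 2: set κ=0.9537 → (κ,φ,ℓ)=(0.9537,348.98°,0.9390) → tip=(0.3858,-0.0751,0.8184)

0.386 -0.075 0.818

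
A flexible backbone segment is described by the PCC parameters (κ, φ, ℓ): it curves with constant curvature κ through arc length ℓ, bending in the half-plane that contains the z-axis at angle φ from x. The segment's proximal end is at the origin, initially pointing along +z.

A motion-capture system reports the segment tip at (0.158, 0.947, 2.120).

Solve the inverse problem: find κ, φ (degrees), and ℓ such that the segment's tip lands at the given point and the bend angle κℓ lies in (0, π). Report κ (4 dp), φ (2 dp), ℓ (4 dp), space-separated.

ρ = √(x²+y²) = √(0.158² + 0.947²) = 0.96009
φ = atan2(y, x) mod 360° = atan2(0.947, 0.158) = 80.5279°
|p|² = ρ² + z² = 0.96009² + 2.120² = 5.41617
κ = 2ρ / |p|² = 2×0.96009 / 5.41617 = 0.35453
θ = 2·atan2(ρ, z) = 2·atan2(0.96009, 2.120) = 0.85048 rad
ℓ = θ/κ = 0.85048/0.35453 = 2.39892

0.3545 80.53 2.3989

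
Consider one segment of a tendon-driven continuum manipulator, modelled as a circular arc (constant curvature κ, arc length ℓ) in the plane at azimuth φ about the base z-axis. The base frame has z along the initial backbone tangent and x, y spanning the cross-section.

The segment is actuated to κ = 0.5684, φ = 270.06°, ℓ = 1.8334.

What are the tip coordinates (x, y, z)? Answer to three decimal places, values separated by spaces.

0.001 -0.872 1.519

θ = κ·ℓ = 0.5684 × 1.8334 = 1.04210 rad
ρ = (1 − cos θ)/κ = (1 − 0.50440)/0.5684 = 0.87191
z = sin θ / κ = 0.86347/0.5684 = 1.51912
x = ρ cos φ = 0.87191 × cos(270.06°) = 0.00091
y = ρ sin φ = 0.87191 × sin(270.06°) = -0.87191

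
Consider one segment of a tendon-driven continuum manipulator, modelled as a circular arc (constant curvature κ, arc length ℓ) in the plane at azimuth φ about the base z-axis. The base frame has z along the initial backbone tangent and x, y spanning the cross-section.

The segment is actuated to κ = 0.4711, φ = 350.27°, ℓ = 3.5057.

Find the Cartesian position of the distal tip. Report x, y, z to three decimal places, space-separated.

2.261 -0.388 2.116

θ = κ·ℓ = 0.4711 × 3.5057 = 1.65154 rad
ρ = (1 − cos θ)/κ = (1 − -0.08065)/0.4711 = 2.29389
z = sin θ / κ = 0.99674/0.4711 = 2.11578
x = ρ cos φ = 2.29389 × cos(350.27°) = 2.26089
y = ρ sin φ = 2.29389 × sin(350.27°) = -0.38768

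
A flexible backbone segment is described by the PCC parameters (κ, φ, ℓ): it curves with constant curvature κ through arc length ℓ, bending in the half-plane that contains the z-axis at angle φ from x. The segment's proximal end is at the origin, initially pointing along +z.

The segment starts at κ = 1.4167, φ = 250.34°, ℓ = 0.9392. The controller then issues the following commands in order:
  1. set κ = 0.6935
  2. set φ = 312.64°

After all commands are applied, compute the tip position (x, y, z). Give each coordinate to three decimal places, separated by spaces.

initial: κ=1.4167, φ=250.34°, ℓ=0.9392
cmd 1: set κ=0.6935 → (κ,φ,ℓ)=(0.6935,250.34°,0.9392) → tip=(-0.0993,-0.2780,0.8742)
cmd 2: set φ=312.64° → (κ,φ,ℓ)=(0.6935,312.64°,0.9392) → tip=(0.2000,-0.2172,0.8742)

0.200 -0.217 0.874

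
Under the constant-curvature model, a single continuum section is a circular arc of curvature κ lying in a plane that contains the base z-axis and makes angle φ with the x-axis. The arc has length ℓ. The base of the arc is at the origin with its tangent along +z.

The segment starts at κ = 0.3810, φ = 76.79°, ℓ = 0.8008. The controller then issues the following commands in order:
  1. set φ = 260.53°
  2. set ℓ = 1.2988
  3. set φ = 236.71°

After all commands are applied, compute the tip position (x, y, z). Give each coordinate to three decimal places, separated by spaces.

initial: κ=0.3810, φ=76.79°, ℓ=0.8008
cmd 1: set φ=260.53° → (κ,φ,ℓ)=(0.3810,260.53°,0.8008) → tip=(-0.0199,-0.1196,0.7884)
cmd 2: set ℓ=1.2988 → (κ,φ,ℓ)=(0.3810,260.53°,1.2988) → tip=(-0.0518,-0.3106,1.2464)
cmd 3: set φ=236.71° → (κ,φ,ℓ)=(0.3810,236.71°,1.2988) → tip=(-0.1728,-0.2632,1.2464)

-0.173 -0.263 1.246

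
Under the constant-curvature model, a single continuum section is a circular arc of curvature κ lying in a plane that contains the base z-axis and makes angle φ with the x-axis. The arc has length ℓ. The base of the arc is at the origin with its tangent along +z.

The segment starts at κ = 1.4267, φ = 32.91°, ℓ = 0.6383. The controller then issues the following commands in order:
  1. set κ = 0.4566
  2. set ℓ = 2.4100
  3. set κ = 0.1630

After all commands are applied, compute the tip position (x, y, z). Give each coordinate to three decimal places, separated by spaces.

0.392 0.254 2.348

initial: κ=1.4267, φ=32.91°, ℓ=0.6383
cmd 1: set κ=0.4566 → (κ,φ,ℓ)=(0.4566,32.91°,0.6383) → tip=(0.0775,0.0502,0.6293)
cmd 2: set ℓ=2.4100 → (κ,φ,ℓ)=(0.4566,32.91°,2.4100) → tip=(1.0053,0.6506,1.9522)
cmd 3: set κ=0.1630 → (κ,φ,ℓ)=(0.1630,32.91°,2.4100) → tip=(0.3923,0.2539,2.3485)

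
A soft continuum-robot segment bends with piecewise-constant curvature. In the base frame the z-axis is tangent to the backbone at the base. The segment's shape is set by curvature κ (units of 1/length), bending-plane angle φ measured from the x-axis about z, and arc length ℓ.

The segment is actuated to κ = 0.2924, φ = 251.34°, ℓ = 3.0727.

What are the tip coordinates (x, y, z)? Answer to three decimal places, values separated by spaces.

-0.413 -1.222 2.676

θ = κ·ℓ = 0.2924 × 3.0727 = 0.89846 rad
ρ = (1 − cos θ)/κ = (1 − 0.62282)/0.2924 = 1.28995
z = sin θ / κ = 0.78237/0.2924 = 2.67567
x = ρ cos φ = 1.28995 × cos(251.34°) = -0.41272
y = ρ sin φ = 1.28995 × sin(251.34°) = -1.22215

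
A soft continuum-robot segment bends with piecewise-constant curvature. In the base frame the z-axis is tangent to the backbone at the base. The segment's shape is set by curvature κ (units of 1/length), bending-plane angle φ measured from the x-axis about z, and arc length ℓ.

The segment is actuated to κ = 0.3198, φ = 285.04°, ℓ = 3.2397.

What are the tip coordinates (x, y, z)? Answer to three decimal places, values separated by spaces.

0.398 -1.481 2.690

θ = κ·ℓ = 0.3198 × 3.2397 = 1.03606 rad
ρ = (1 − cos θ)/κ = (1 − 0.50962)/0.3198 = 1.53340
z = sin θ / κ = 0.86040/0.3198 = 2.69043
x = ρ cos φ = 1.53340 × cos(285.04°) = 0.39791
y = ρ sin φ = 1.53340 × sin(285.04°) = -1.48088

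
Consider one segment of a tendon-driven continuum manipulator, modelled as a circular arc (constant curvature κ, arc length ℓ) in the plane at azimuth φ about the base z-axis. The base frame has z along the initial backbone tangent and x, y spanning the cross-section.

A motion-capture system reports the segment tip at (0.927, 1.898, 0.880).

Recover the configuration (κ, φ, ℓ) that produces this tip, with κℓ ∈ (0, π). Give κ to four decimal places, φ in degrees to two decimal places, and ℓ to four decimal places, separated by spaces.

ρ = √(x²+y²) = √(0.927² + 1.898²) = 2.11228
φ = atan2(y, x) mod 360° = atan2(1.898, 0.927) = 63.9687°
|p|² = ρ² + z² = 2.11228² + 0.880² = 5.23613
κ = 2ρ / |p|² = 2×2.11228 / 5.23613 = 0.80681
θ = 2·atan2(ρ, z) = 2·atan2(2.11228, 0.880) = 2.35211 rad
ℓ = θ/κ = 2.35211/0.80681 = 2.91532

0.8068 63.97 2.9153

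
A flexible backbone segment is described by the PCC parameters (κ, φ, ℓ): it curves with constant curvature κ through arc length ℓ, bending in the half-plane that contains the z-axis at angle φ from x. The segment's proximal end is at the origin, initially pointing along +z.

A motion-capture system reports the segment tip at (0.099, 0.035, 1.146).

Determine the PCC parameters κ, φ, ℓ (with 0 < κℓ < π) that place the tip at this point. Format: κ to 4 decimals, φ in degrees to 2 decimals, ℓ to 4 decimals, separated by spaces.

ρ = √(x²+y²) = √(0.099² + 0.035²) = 0.10500
φ = atan2(y, x) mod 360° = atan2(0.035, 0.099) = 19.4703°
|p|² = ρ² + z² = 0.10500² + 1.146² = 1.32434
κ = 2ρ / |p|² = 2×0.10500 / 1.32434 = 0.15858
θ = 2·atan2(ρ, z) = 2·atan2(0.10500, 1.146) = 0.18274 rad
ℓ = θ/κ = 0.18274/0.15858 = 1.15240

0.1586 19.47 1.1524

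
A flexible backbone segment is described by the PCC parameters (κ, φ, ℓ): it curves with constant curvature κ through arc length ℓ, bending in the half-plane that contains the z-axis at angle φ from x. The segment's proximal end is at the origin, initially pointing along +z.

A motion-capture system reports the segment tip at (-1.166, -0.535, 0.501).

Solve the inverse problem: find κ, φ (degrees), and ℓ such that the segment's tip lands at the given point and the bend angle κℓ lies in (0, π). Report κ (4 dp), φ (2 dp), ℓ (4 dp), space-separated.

1.3527 204.65 1.7720

ρ = √(x²+y²) = √(-1.166² + -0.535²) = 1.28288
φ = atan2(y, x) mod 360° = atan2(-0.535, -1.166) = 204.6472°
|p|² = ρ² + z² = 1.28288² + 0.501² = 1.89678
κ = 2ρ / |p|² = 2×1.28288 / 1.89678 = 1.35269
θ = 2·atan2(ρ, z) = 2·atan2(1.28288, 0.501) = 2.39696 rad
ℓ = θ/κ = 2.39696/1.35269 = 1.77200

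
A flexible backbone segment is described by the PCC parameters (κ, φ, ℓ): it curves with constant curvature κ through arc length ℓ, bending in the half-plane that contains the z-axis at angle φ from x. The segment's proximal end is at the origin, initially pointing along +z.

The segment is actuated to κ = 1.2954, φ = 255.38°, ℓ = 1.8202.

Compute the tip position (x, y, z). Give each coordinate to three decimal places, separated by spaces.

-0.333 -1.276 0.545

θ = κ·ℓ = 1.2954 × 1.8202 = 2.35789 rad
ρ = (1 − cos θ)/κ = (1 − -0.70830)/1.2954 = 1.31875
z = sin θ / κ = 0.70591/1.2954 = 0.54494
x = ρ cos φ = 1.31875 × cos(255.38°) = -0.33286
y = ρ sin φ = 1.31875 × sin(255.38°) = -1.27605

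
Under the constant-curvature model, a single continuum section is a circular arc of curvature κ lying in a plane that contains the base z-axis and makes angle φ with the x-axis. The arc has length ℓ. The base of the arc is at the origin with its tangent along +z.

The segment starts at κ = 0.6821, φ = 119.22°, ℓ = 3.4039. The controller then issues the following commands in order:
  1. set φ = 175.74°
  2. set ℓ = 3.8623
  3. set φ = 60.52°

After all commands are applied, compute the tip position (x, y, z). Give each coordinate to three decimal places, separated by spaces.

initial: κ=0.6821, φ=119.22°, ℓ=3.4039
cmd 1: set φ=175.74° → (κ,φ,ℓ)=(0.6821,175.74°,3.4039) → tip=(-2.4596,0.1832,1.0717)
cmd 2: set ℓ=3.8623 → (κ,φ,ℓ)=(0.6821,175.74°,3.8623) → tip=(-2.7400,0.2041,0.7120)
cmd 3: set φ=60.52° → (κ,φ,ℓ)=(0.6821,60.52°,3.8623) → tip=(1.3522,2.3919,0.7120)

1.352 2.392 0.712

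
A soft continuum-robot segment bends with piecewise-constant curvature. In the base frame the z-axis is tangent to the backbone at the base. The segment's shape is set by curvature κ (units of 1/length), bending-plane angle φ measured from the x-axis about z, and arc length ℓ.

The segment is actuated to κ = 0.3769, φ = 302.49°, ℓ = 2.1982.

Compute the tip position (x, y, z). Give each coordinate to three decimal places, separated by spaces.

θ = κ·ℓ = 0.3769 × 2.1982 = 0.82850 rad
ρ = (1 − cos θ)/κ = (1 − 0.67598)/0.3769 = 0.85970
z = sin θ / κ = 0.73692/0.3769 = 1.95521
x = ρ cos φ = 0.85970 × cos(302.49°) = 0.46179
y = ρ sin φ = 0.85970 × sin(302.49°) = -0.72514

0.462 -0.725 1.955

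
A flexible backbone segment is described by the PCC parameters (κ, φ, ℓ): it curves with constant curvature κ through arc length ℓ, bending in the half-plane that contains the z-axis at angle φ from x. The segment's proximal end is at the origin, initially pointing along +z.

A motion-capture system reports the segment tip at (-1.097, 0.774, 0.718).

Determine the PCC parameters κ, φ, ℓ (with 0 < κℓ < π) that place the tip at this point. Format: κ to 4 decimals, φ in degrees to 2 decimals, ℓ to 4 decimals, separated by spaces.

ρ = √(x²+y²) = √(-1.097² + 0.774²) = 1.34257
φ = atan2(y, x) mod 360° = atan2(0.774, -1.097) = 144.7947°
|p|² = ρ² + z² = 1.34257² + 0.718² = 2.31801
κ = 2ρ / |p|² = 2×1.34257 / 2.31801 = 1.15838
θ = 2·atan2(ρ, z) = 2·atan2(1.34257, 0.718) = 2.15940 rad
ℓ = θ/κ = 2.15940/1.15838 = 1.86416

1.1584 144.79 1.8642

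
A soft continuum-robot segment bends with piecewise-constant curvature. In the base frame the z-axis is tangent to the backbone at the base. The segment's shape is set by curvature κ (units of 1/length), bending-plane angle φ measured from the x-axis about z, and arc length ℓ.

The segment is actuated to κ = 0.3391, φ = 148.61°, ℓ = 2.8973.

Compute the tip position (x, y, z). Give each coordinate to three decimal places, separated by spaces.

θ = κ·ℓ = 0.3391 × 2.8973 = 0.98247 rad
ρ = (1 − cos θ)/κ = (1 − 0.55497)/0.3391 = 1.31240
z = sin θ / κ = 0.83187/0.3391 = 2.45318
x = ρ cos φ = 1.31240 × cos(148.61°) = -1.12032
y = ρ sin φ = 1.31240 × sin(148.61°) = 0.68358

-1.120 0.684 2.453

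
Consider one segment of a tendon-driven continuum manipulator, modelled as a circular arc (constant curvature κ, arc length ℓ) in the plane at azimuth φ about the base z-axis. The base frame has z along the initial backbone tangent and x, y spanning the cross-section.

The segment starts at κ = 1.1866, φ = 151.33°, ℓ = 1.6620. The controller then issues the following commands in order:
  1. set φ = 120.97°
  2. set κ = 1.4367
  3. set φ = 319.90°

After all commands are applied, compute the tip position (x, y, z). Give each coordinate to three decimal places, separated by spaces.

0.921 -0.775 0.476

initial: κ=1.1866, φ=151.33°, ℓ=1.6620
cmd 1: set φ=120.97° → (κ,φ,ℓ)=(1.1866,120.97°,1.6620) → tip=(-0.6031,1.0049,0.7758)
cmd 2: set κ=1.4367 → (κ,φ,ℓ)=(1.4367,120.97°,1.6620) → tip=(-0.6193,1.0319,0.4764)
cmd 3: set φ=319.90° → (κ,φ,ℓ)=(1.4367,319.90°,1.6620) → tip=(0.9206,-0.7752,0.4764)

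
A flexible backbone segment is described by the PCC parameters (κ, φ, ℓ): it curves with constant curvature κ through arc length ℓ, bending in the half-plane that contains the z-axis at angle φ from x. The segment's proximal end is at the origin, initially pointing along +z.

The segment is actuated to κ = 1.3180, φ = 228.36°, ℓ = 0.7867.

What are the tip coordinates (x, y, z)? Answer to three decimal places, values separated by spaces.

-0.248 -0.278 0.653

θ = κ·ℓ = 1.3180 × 0.7867 = 1.03687 rad
ρ = (1 − cos θ)/κ = (1 − 0.50892)/1.3180 = 0.37260
z = sin θ / κ = 0.86082/1.3180 = 0.65312
x = ρ cos φ = 0.37260 × cos(228.36°) = -0.24757
y = ρ sin φ = 0.37260 × sin(228.36°) = -0.27845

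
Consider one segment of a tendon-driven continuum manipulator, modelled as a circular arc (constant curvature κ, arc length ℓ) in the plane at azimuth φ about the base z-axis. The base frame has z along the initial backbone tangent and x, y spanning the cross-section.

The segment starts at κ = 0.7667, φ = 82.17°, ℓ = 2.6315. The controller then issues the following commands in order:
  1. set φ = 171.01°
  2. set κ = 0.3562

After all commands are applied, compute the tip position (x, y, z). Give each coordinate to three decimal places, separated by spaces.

initial: κ=0.7667, φ=82.17°, ℓ=2.6315
cmd 1: set φ=171.01° → (κ,φ,ℓ)=(0.7667,171.01°,2.6315) → tip=(-1.8449,0.2919,1.1763)
cmd 2: set κ=0.3562 → (κ,φ,ℓ)=(0.3562,171.01°,2.6315) → tip=(-1.1315,0.1790,2.2627)

-1.132 0.179 2.263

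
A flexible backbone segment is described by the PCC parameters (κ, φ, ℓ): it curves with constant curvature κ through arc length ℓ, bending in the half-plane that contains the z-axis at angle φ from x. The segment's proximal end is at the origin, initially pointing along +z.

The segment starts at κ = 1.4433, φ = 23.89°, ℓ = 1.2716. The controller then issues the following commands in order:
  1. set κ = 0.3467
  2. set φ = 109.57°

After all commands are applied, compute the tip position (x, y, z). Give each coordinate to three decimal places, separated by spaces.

-0.092 0.260 1.231

initial: κ=1.4433, φ=23.89°, ℓ=1.2716
cmd 1: set κ=0.3467 → (κ,φ,ℓ)=(0.3467,23.89°,1.2716) → tip=(0.2522,0.1117,1.2308)
cmd 2: set φ=109.57° → (κ,φ,ℓ)=(0.3467,109.57°,1.2716) → tip=(-0.0924,0.2599,1.2308)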